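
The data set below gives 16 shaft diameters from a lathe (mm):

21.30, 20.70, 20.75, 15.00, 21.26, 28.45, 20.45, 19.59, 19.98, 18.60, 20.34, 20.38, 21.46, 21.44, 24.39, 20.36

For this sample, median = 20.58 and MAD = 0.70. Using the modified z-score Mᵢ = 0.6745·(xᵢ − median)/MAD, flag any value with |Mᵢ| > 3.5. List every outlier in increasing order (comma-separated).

15.00, 24.39, 28.45

|Mᵢ| > 3.5 ⇔ |xᵢ − 20.58| > 3.5·0.70/0.6745 = 3.63.
So outliers lie outside [16.95, 24.21].
15.00: M = -5.38 → outlier.
24.39: M = 3.67 → outlier.
28.45: M = 7.58 → outlier.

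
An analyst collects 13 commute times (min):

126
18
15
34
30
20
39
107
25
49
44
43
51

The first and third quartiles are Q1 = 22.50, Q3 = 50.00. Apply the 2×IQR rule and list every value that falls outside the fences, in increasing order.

IQR = Q3 − Q1 = 50.00 − 22.50 = 27.50.
Lower fence = Q1 − 2·IQR = 22.50 − 55.00 = -32.50.
Upper fence = Q3 + 2·IQR = 50.00 + 55.00 = 105.00.
107 > 105.00 → outlier.
126 > 105.00 → outlier.
All remaining values lie within [-32.50, 105.00].

107, 126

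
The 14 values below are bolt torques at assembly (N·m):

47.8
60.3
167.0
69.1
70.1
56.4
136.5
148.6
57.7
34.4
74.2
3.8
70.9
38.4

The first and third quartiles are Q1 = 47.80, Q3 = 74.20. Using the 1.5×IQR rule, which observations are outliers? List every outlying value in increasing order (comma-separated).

IQR = Q3 − Q1 = 74.20 − 47.80 = 26.40.
Lower fence = Q1 − 1.5·IQR = 47.80 − 39.60 = 8.20.
Upper fence = Q3 + 1.5·IQR = 74.20 + 39.60 = 113.80.
3.8 < 8.20 → outlier.
136.5 > 113.80 → outlier.
148.6 > 113.80 → outlier.
167.0 > 113.80 → outlier.
All remaining values lie within [8.20, 113.80].

3.8, 136.5, 148.6, 167.0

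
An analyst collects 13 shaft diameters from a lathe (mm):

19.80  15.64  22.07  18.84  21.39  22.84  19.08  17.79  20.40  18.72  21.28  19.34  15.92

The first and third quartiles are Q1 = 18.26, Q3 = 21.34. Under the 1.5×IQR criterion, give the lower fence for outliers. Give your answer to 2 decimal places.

13.64

IQR = Q3 − Q1 = 21.34 − 18.26 = 3.08.
Lower fence = Q1 − 1.5·IQR = 18.26 − 4.62 = 13.64.
Upper fence = Q3 + 1.5·IQR = 21.34 + 4.62 = 25.96.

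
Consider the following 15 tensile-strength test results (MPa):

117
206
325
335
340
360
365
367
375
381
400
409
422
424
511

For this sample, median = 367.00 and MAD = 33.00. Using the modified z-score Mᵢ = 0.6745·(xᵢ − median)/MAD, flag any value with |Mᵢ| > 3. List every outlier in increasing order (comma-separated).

|Mᵢ| > 3 ⇔ |xᵢ − 367.00| > 3·33.00/0.6745 = 146.78.
So outliers lie outside [220.22, 513.78].
117: M = -5.11 → outlier.
206: M = -3.29 → outlier.

117, 206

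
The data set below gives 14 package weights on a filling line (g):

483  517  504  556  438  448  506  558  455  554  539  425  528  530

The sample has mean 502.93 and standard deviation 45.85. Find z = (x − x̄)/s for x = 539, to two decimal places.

0.79

z = (539 − 502.93) / 45.85 = 0.79.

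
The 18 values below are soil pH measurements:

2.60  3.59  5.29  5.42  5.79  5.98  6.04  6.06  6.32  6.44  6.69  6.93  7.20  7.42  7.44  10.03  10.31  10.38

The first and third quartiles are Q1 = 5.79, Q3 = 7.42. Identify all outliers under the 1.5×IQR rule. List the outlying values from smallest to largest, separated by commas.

2.60, 10.03, 10.31, 10.38

IQR = Q3 − Q1 = 7.42 − 5.79 = 1.63.
Lower fence = Q1 − 1.5·IQR = 5.79 − 2.445 = 3.345.
Upper fence = Q3 + 1.5·IQR = 7.42 + 2.445 = 9.865.
2.60 < 3.345 → outlier.
10.03 > 9.865 → outlier.
10.31 > 9.865 → outlier.
10.38 > 9.865 → outlier.
All remaining values lie within [3.345, 9.865].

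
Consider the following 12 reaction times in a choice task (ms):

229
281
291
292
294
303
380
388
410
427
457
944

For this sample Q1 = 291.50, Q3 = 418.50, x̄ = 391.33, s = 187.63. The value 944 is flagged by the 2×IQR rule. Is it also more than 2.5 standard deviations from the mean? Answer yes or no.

z = (944 − 391.33) / 187.63 = 2.95.
|z| = 2.95 > 2.5.

yes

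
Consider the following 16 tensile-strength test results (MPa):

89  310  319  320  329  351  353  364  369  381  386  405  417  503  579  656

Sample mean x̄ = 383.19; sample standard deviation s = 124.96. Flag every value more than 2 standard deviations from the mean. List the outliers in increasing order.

Cutoffs at x̄ ± 2s: 383.19 ± 2·124.96 = [133.27, 633.11].
89: z = -2.35, |z| > 2 → outlier.
656: z = 2.18, |z| > 2 → outlier.
Every other value lies within [133.27, 633.11].

89, 656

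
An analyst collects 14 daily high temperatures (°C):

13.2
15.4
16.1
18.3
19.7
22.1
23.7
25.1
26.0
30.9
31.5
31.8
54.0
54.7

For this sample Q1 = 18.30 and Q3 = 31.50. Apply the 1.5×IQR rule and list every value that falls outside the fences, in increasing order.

54.0, 54.7

IQR = Q3 − Q1 = 31.50 − 18.30 = 13.20.
Lower fence = Q1 − 1.5·IQR = 18.30 − 19.80 = -1.50.
Upper fence = Q3 + 1.5·IQR = 31.50 + 19.80 = 51.30.
54.0 > 51.30 → outlier.
54.7 > 51.30 → outlier.
All remaining values lie within [-1.50, 51.30].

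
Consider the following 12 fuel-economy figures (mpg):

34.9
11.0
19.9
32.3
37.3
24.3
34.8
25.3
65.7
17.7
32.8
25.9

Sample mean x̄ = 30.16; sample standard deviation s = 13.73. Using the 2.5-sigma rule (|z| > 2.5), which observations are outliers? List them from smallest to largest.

Cutoffs at x̄ ± 2.5s: 30.16 ± 2.5·13.73 = [-4.165, 64.485].
65.7: z = 2.59, |z| > 2.5 → outlier.
Every other value lies within [-4.165, 64.485].

65.7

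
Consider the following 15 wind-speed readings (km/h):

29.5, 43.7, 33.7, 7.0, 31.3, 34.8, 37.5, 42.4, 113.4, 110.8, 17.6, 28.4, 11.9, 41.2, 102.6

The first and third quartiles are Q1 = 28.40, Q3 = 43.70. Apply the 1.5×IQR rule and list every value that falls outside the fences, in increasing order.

102.6, 110.8, 113.4

IQR = Q3 − Q1 = 43.70 − 28.40 = 15.30.
Lower fence = Q1 − 1.5·IQR = 28.40 − 22.95 = 5.45.
Upper fence = Q3 + 1.5·IQR = 43.70 + 22.95 = 66.65.
102.6 > 66.65 → outlier.
110.8 > 66.65 → outlier.
113.4 > 66.65 → outlier.
All remaining values lie within [5.45, 66.65].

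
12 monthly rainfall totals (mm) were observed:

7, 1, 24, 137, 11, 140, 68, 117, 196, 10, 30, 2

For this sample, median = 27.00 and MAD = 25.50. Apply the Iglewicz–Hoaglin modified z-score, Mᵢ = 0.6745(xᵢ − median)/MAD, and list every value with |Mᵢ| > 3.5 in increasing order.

196

|Mᵢ| > 3.5 ⇔ |xᵢ − 27.00| > 3.5·25.50/0.6745 = 132.32.
So outliers lie outside [-105.32, 159.32].
196: M = 4.47 → outlier.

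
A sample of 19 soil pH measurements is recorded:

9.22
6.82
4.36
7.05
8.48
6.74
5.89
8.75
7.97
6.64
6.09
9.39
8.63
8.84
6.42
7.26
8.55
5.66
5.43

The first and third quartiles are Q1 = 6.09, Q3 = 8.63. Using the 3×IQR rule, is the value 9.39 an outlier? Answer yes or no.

IQR = Q3 − Q1 = 8.63 − 6.09 = 2.54.
Lower fence = Q1 − 3·IQR = 6.09 − 7.62 = -1.53.
Upper fence = Q3 + 3·IQR = 8.63 + 7.62 = 16.25.
9.39 lies within [-1.53, 16.25].

no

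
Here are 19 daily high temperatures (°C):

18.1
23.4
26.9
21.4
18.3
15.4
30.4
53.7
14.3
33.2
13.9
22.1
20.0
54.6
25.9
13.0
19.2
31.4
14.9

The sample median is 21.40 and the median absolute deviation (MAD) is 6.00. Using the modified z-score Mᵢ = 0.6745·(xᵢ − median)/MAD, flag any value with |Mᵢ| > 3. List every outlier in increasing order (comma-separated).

|Mᵢ| > 3 ⇔ |xᵢ − 21.40| > 3·6.00/0.6745 = 26.69.
So outliers lie outside [-5.29, 48.09].
53.7: M = 3.63 → outlier.
54.6: M = 3.73 → outlier.

53.7, 54.6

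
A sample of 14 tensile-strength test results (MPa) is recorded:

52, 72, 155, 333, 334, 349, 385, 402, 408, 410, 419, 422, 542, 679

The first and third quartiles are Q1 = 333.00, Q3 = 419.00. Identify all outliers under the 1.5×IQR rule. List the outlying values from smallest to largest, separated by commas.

52, 72, 155, 679

IQR = Q3 − Q1 = 419.00 − 333.00 = 86.00.
Lower fence = Q1 − 1.5·IQR = 333.00 − 129.00 = 204.00.
Upper fence = Q3 + 1.5·IQR = 419.00 + 129.00 = 548.00.
52 < 204.00 → outlier.
72 < 204.00 → outlier.
155 < 204.00 → outlier.
679 > 548.00 → outlier.
All remaining values lie within [204.00, 548.00].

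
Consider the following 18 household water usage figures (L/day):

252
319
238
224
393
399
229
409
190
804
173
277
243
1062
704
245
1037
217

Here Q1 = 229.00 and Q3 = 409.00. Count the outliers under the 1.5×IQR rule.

4

IQR = 180.00; fences at 229.00 − 270.00 = -41.00 and 409.00 + 270.00 = 679.00.
Outside the cutoffs: 704, 804, 1037, 1062.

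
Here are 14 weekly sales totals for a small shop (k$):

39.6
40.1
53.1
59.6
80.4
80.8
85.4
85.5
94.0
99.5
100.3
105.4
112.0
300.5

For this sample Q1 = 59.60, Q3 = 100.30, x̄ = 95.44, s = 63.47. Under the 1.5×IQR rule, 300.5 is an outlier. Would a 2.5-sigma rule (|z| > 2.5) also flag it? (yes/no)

z = (300.5 − 95.44) / 63.47 = 3.23.
|z| = 3.23 > 2.5.

yes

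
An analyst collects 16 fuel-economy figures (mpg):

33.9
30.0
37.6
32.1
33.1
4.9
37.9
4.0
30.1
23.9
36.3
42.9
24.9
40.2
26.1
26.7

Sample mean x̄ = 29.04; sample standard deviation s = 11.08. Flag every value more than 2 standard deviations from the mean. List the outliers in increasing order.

4.0, 4.9

Cutoffs at x̄ ± 2s: 29.04 ± 2·11.08 = [6.88, 51.20].
4.0: z = -2.26, |z| > 2 → outlier.
4.9: z = -2.18, |z| > 2 → outlier.
Every other value lies within [6.88, 51.20].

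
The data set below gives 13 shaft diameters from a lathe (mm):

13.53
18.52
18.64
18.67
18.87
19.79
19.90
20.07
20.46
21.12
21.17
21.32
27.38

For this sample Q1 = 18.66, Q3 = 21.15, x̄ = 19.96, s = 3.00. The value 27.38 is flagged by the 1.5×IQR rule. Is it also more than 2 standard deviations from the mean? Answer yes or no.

z = (27.38 − 19.96) / 3.00 = 2.47.
|z| = 2.47 > 2.

yes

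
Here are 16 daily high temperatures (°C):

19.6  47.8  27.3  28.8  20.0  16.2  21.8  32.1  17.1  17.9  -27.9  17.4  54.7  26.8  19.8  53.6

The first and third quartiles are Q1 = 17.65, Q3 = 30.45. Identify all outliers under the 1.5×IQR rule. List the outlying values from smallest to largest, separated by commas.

IQR = Q3 − Q1 = 30.45 − 17.65 = 12.80.
Lower fence = Q1 − 1.5·IQR = 17.65 − 19.20 = -1.55.
Upper fence = Q3 + 1.5·IQR = 30.45 + 19.20 = 49.65.
-27.9 < -1.55 → outlier.
53.6 > 49.65 → outlier.
54.7 > 49.65 → outlier.
All remaining values lie within [-1.55, 49.65].

-27.9, 53.6, 54.7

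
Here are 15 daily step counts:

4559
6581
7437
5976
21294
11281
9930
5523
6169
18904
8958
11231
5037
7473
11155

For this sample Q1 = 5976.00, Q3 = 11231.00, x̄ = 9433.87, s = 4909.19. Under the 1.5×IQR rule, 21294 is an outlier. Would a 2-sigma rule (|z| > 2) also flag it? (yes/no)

yes

z = (21294 − 9433.87) / 4909.19 = 2.42.
|z| = 2.42 > 2.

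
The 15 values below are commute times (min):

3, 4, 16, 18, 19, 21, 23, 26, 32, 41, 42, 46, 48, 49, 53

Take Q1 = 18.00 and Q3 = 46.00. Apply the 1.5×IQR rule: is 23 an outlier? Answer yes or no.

no

IQR = Q3 − Q1 = 46.00 − 18.00 = 28.00.
Lower fence = Q1 − 1.5·IQR = 18.00 − 42.00 = -24.00.
Upper fence = Q3 + 1.5·IQR = 46.00 + 42.00 = 88.00.
23 lies within [-24.00, 88.00].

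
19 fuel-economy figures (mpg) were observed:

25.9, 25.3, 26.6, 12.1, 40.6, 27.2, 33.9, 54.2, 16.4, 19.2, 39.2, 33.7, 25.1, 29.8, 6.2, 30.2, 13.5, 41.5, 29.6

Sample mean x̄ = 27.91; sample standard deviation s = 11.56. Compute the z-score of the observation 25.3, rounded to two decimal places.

z = (25.3 − 27.91) / 11.56 = -0.23.

-0.23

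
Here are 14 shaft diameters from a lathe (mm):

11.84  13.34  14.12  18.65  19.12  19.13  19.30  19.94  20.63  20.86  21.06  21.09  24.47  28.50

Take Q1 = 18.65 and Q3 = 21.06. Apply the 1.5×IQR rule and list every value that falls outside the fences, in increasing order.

11.84, 13.34, 14.12, 28.50

IQR = Q3 − Q1 = 21.06 − 18.65 = 2.41.
Lower fence = Q1 − 1.5·IQR = 18.65 − 3.615 = 15.035.
Upper fence = Q3 + 1.5·IQR = 21.06 + 3.615 = 24.675.
11.84 < 15.035 → outlier.
13.34 < 15.035 → outlier.
14.12 < 15.035 → outlier.
28.50 > 24.675 → outlier.
All remaining values lie within [15.035, 24.675].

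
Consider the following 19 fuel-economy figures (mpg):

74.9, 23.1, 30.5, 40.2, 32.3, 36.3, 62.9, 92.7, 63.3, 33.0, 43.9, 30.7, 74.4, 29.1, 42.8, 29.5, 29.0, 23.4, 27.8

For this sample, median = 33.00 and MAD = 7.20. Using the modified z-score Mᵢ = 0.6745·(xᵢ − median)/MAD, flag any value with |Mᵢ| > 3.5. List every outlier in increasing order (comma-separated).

74.4, 74.9, 92.7

|Mᵢ| > 3.5 ⇔ |xᵢ − 33.00| > 3.5·7.20/0.6745 = 37.36.
So outliers lie outside [-4.36, 70.36].
74.4: M = 3.88 → outlier.
74.9: M = 3.93 → outlier.
92.7: M = 5.59 → outlier.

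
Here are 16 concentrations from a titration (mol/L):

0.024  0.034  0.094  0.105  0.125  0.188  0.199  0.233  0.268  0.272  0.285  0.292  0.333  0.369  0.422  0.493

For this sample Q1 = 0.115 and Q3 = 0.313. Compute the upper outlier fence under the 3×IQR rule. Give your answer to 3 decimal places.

0.907

IQR = Q3 − Q1 = 0.313 − 0.115 = 0.198.
Lower fence = Q1 − 3·IQR = 0.115 − 0.594 = -0.479.
Upper fence = Q3 + 3·IQR = 0.313 + 0.594 = 0.907.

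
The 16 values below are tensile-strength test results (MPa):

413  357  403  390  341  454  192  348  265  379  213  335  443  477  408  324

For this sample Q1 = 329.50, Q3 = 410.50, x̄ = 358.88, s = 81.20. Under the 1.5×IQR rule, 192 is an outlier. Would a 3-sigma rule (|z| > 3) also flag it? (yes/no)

z = (192 − 358.88) / 81.20 = -2.06.
|z| = 2.06 ≤ 3.

no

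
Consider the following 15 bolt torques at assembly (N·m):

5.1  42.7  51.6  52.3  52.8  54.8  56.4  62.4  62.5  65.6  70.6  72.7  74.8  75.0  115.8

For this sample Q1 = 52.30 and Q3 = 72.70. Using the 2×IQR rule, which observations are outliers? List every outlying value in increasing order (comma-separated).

IQR = Q3 − Q1 = 72.70 − 52.30 = 20.40.
Lower fence = Q1 − 2·IQR = 52.30 − 40.80 = 11.50.
Upper fence = Q3 + 2·IQR = 72.70 + 40.80 = 113.50.
5.1 < 11.50 → outlier.
115.8 > 113.50 → outlier.
All remaining values lie within [11.50, 113.50].

5.1, 115.8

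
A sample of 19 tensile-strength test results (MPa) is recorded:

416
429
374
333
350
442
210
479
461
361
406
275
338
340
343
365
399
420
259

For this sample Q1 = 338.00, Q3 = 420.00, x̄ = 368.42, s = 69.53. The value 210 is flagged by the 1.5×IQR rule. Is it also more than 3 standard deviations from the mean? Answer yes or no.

z = (210 − 368.42) / 69.53 = -2.28.
|z| = 2.28 ≤ 3.

no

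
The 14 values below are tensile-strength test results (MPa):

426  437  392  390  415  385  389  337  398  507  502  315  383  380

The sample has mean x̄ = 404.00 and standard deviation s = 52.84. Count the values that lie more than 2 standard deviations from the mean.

0

Cutoffs: x̄ ± 2s = [298.32, 509.68].
Every value lies within the cutoffs.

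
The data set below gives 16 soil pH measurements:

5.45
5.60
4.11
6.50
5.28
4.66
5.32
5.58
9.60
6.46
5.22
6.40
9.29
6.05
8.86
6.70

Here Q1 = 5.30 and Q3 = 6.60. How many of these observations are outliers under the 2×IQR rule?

2

IQR = 1.30; fences at 5.30 − 2.60 = 2.70 and 6.60 + 2.60 = 9.20.
Outside the cutoffs: 9.29, 9.60.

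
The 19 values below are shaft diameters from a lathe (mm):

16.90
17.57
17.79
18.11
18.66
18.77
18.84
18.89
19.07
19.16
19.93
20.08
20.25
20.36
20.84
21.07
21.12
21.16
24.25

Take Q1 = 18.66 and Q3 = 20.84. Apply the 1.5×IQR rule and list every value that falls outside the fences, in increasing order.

IQR = Q3 − Q1 = 20.84 − 18.66 = 2.18.
Lower fence = Q1 − 1.5·IQR = 18.66 − 3.27 = 15.39.
Upper fence = Q3 + 1.5·IQR = 20.84 + 3.27 = 24.11.
24.25 > 24.11 → outlier.
All remaining values lie within [15.39, 24.11].

24.25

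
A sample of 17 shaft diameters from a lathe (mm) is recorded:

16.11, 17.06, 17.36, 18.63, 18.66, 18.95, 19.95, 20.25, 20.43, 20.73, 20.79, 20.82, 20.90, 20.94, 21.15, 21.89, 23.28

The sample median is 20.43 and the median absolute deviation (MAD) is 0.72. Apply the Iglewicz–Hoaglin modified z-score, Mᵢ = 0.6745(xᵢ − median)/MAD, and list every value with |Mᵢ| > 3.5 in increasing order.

|Mᵢ| > 3.5 ⇔ |xᵢ − 20.43| > 3.5·0.72/0.6745 = 3.74.
So outliers lie outside [16.69, 24.17].
16.11: M = -4.05 → outlier.

16.11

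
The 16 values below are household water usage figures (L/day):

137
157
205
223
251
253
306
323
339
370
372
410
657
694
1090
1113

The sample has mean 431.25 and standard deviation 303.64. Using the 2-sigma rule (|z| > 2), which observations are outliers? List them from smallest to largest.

Cutoffs at x̄ ± 2s: 431.25 ± 2·303.64 = [-176.03, 1038.53].
1090: z = 2.17, |z| > 2 → outlier.
1113: z = 2.25, |z| > 2 → outlier.
Every other value lies within [-176.03, 1038.53].

1090, 1113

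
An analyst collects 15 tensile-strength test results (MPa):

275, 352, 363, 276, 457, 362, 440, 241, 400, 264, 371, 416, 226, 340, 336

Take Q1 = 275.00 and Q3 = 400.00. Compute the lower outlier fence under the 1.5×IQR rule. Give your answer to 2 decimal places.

IQR = Q3 − Q1 = 400.00 − 275.00 = 125.00.
Lower fence = Q1 − 1.5·IQR = 275.00 − 187.50 = 87.50.
Upper fence = Q3 + 1.5·IQR = 400.00 + 187.50 = 587.50.

87.50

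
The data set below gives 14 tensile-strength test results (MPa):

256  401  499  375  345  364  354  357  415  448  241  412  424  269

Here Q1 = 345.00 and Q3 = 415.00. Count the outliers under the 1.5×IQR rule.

IQR = 70.00; fences at 345.00 − 105.00 = 240.00 and 415.00 + 105.00 = 520.00.
Every value lies within the cutoffs.

0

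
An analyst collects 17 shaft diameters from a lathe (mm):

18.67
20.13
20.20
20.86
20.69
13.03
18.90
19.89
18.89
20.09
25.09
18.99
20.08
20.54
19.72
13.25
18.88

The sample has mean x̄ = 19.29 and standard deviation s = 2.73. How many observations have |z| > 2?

3

Cutoffs: x̄ ± 2s = [13.83, 24.75].
Outside the cutoffs: 13.03, 13.25, 25.09.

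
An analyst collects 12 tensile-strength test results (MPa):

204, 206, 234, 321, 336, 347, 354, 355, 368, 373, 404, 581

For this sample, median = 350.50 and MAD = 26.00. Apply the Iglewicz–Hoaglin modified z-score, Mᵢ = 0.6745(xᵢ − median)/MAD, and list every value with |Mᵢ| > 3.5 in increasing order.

204, 206, 581

|Mᵢ| > 3.5 ⇔ |xᵢ − 350.50| > 3.5·26.00/0.6745 = 134.91.
So outliers lie outside [215.59, 485.41].
204: M = -3.80 → outlier.
206: M = -3.75 → outlier.
581: M = 5.98 → outlier.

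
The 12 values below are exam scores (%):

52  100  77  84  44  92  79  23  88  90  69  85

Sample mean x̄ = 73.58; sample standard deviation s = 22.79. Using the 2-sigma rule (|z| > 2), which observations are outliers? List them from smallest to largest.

23

Cutoffs at x̄ ± 2s: 73.58 ± 2·22.79 = [28.00, 119.16].
23: z = -2.22, |z| > 2 → outlier.
Every other value lies within [28.00, 119.16].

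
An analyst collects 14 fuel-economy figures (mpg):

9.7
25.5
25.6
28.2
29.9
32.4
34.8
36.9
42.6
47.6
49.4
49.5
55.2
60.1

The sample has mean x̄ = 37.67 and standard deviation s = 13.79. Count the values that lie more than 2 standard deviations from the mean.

1

Cutoffs: x̄ ± 2s = [10.09, 65.25].
Outside the cutoffs: 9.7.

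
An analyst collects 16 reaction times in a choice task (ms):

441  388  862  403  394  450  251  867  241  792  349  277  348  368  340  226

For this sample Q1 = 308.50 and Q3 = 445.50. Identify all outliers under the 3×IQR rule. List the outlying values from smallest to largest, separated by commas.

862, 867

IQR = Q3 − Q1 = 445.50 − 308.50 = 137.00.
Lower fence = Q1 − 3·IQR = 308.50 − 411.00 = -102.50.
Upper fence = Q3 + 3·IQR = 445.50 + 411.00 = 856.50.
862 > 856.50 → outlier.
867 > 856.50 → outlier.
All remaining values lie within [-102.50, 856.50].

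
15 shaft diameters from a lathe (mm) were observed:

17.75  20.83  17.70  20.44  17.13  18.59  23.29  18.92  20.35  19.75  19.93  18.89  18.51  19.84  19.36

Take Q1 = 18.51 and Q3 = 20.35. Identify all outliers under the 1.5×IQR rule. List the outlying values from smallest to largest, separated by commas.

IQR = Q3 − Q1 = 20.35 − 18.51 = 1.84.
Lower fence = Q1 − 1.5·IQR = 18.51 − 2.76 = 15.75.
Upper fence = Q3 + 1.5·IQR = 20.35 + 2.76 = 23.11.
23.29 > 23.11 → outlier.
All remaining values lie within [15.75, 23.11].

23.29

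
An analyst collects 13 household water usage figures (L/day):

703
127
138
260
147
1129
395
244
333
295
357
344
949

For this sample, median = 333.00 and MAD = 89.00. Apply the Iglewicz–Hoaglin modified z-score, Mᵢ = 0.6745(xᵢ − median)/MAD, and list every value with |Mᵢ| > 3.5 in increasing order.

949, 1129

|Mᵢ| > 3.5 ⇔ |xᵢ − 333.00| > 3.5·89.00/0.6745 = 461.82.
So outliers lie outside [-128.82, 794.82].
949: M = 4.67 → outlier.
1129: M = 6.03 → outlier.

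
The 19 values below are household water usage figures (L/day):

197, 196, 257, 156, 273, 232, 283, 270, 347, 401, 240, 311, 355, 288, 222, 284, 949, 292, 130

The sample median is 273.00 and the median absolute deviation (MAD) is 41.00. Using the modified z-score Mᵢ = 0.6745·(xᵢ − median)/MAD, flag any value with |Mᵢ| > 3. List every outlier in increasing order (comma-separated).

|Mᵢ| > 3 ⇔ |xᵢ − 273.00| > 3·41.00/0.6745 = 182.36.
So outliers lie outside [90.64, 455.36].
949: M = 11.12 → outlier.

949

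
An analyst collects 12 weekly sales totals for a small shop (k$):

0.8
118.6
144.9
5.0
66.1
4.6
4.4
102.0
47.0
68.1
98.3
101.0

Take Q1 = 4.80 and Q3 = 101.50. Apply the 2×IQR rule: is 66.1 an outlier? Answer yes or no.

no

IQR = Q3 − Q1 = 101.50 − 4.80 = 96.70.
Lower fence = Q1 − 2·IQR = 4.80 − 193.40 = -188.60.
Upper fence = Q3 + 2·IQR = 101.50 + 193.40 = 294.90.
66.1 lies within [-188.60, 294.90].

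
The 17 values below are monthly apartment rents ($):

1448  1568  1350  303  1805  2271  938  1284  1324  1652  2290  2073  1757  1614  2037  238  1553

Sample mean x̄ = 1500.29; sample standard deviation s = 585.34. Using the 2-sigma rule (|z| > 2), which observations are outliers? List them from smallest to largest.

Cutoffs at x̄ ± 2s: 1500.29 ± 2·585.34 = [329.61, 2670.97].
238: z = -2.16, |z| > 2 → outlier.
303: z = -2.05, |z| > 2 → outlier.
Every other value lies within [329.61, 2670.97].

238, 303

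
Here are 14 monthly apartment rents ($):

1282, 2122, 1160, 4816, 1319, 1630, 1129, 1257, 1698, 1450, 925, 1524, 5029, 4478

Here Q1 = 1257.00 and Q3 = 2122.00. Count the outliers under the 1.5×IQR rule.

3

IQR = 865.00; fences at 1257.00 − 1297.50 = -40.50 and 2122.00 + 1297.50 = 3419.50.
Outside the cutoffs: 4478, 4816, 5029.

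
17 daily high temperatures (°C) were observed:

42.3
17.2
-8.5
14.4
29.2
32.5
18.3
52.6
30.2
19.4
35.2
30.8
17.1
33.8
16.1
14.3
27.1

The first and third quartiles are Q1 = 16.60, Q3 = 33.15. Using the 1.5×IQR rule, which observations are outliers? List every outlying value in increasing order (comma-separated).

-8.5

IQR = Q3 − Q1 = 33.15 − 16.60 = 16.55.
Lower fence = Q1 − 1.5·IQR = 16.60 − 24.825 = -8.225.
Upper fence = Q3 + 1.5·IQR = 33.15 + 24.825 = 57.975.
-8.5 < -8.225 → outlier.
All remaining values lie within [-8.225, 57.975].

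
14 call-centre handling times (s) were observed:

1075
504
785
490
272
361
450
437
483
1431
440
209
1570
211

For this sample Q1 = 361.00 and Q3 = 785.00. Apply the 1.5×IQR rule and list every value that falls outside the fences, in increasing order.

IQR = Q3 − Q1 = 785.00 − 361.00 = 424.00.
Lower fence = Q1 − 1.5·IQR = 361.00 − 636.00 = -275.00.
Upper fence = Q3 + 1.5·IQR = 785.00 + 636.00 = 1421.00.
1431 > 1421.00 → outlier.
1570 > 1421.00 → outlier.
All remaining values lie within [-275.00, 1421.00].

1431, 1570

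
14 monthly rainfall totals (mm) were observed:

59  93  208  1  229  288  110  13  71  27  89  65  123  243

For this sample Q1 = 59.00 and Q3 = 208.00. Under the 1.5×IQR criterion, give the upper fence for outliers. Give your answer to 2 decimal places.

IQR = Q3 − Q1 = 208.00 − 59.00 = 149.00.
Lower fence = Q1 − 1.5·IQR = 59.00 − 223.50 = -164.50.
Upper fence = Q3 + 1.5·IQR = 208.00 + 223.50 = 431.50.

431.50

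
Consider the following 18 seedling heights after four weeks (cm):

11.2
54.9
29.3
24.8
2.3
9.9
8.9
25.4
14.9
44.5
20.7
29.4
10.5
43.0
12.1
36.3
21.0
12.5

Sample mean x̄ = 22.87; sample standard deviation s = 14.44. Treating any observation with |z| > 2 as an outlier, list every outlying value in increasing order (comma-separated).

Cutoffs at x̄ ± 2s: 22.87 ± 2·14.44 = [-6.01, 51.75].
54.9: z = 2.22, |z| > 2 → outlier.
Every other value lies within [-6.01, 51.75].

54.9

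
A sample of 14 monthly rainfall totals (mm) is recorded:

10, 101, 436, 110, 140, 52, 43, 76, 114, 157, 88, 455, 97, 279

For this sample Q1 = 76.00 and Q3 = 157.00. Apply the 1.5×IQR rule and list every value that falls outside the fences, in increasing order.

279, 436, 455

IQR = Q3 − Q1 = 157.00 − 76.00 = 81.00.
Lower fence = Q1 − 1.5·IQR = 76.00 − 121.50 = -45.50.
Upper fence = Q3 + 1.5·IQR = 157.00 + 121.50 = 278.50.
279 > 278.50 → outlier.
436 > 278.50 → outlier.
455 > 278.50 → outlier.
All remaining values lie within [-45.50, 278.50].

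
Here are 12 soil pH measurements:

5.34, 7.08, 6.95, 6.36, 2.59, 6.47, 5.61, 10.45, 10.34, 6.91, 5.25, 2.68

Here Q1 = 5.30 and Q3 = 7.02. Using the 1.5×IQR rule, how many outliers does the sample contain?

4

IQR = 1.72; fences at 5.30 − 2.58 = 2.72 and 7.02 + 2.58 = 9.60.
Outside the cutoffs: 2.59, 2.68, 10.34, 10.45.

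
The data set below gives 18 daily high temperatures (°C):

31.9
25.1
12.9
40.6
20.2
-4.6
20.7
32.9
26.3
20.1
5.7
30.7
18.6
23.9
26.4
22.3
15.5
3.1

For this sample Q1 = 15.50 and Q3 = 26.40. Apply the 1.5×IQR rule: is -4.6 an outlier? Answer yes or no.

IQR = Q3 − Q1 = 26.40 − 15.50 = 10.90.
Lower fence = Q1 − 1.5·IQR = 15.50 − 16.35 = -0.85.
Upper fence = Q3 + 1.5·IQR = 26.40 + 16.35 = 42.75.
-4.6 lies below the lower fence.

yes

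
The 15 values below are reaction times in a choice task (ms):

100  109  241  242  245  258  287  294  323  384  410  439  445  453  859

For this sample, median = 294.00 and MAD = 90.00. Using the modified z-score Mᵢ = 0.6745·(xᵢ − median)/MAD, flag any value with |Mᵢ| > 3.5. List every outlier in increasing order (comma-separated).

859

|Mᵢ| > 3.5 ⇔ |xᵢ − 294.00| > 3.5·90.00/0.6745 = 467.01.
So outliers lie outside [-173.01, 761.01].
859: M = 4.23 → outlier.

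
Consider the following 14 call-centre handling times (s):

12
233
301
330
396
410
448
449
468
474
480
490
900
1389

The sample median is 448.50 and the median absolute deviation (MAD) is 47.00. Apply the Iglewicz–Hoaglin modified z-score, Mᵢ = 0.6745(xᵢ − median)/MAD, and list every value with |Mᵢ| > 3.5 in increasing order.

|Mᵢ| > 3.5 ⇔ |xᵢ − 448.50| > 3.5·47.00/0.6745 = 243.88.
So outliers lie outside [204.62, 692.38].
12: M = -6.26 → outlier.
900: M = 6.48 → outlier.
1389: M = 13.50 → outlier.

12, 900, 1389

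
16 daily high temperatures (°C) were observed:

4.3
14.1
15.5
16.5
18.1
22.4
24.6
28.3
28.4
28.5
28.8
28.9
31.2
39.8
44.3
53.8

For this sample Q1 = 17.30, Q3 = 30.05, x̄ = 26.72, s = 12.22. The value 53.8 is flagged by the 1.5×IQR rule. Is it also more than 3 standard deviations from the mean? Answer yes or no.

z = (53.8 − 26.72) / 12.22 = 2.22.
|z| = 2.22 ≤ 3.

no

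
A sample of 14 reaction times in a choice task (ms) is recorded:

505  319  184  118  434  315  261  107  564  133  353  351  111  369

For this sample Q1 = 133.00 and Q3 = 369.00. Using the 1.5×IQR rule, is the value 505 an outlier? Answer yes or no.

no

IQR = Q3 − Q1 = 369.00 − 133.00 = 236.00.
Lower fence = Q1 − 1.5·IQR = 133.00 − 354.00 = -221.00.
Upper fence = Q3 + 1.5·IQR = 369.00 + 354.00 = 723.00.
505 lies within [-221.00, 723.00].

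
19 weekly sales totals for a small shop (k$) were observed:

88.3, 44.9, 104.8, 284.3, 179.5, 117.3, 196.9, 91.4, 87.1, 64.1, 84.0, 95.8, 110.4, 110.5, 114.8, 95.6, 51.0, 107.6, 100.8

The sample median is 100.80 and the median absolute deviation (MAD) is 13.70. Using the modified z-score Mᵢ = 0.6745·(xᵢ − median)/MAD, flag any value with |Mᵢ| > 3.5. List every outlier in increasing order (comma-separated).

|Mᵢ| > 3.5 ⇔ |xᵢ − 100.80| > 3.5·13.70/0.6745 = 71.09.
So outliers lie outside [29.71, 171.89].
179.5: M = 3.87 → outlier.
196.9: M = 4.73 → outlier.
284.3: M = 9.03 → outlier.

179.5, 196.9, 284.3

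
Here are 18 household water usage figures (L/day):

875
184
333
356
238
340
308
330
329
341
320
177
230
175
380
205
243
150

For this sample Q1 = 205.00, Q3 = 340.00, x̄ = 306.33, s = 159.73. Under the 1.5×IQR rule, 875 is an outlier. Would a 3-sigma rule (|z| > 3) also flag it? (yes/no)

z = (875 − 306.33) / 159.73 = 3.56.
|z| = 3.56 > 3.

yes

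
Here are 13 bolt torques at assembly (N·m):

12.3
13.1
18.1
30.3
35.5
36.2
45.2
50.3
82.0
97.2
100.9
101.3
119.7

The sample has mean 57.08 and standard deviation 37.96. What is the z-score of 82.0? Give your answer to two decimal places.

0.66

z = (82.0 − 57.08) / 37.96 = 0.66.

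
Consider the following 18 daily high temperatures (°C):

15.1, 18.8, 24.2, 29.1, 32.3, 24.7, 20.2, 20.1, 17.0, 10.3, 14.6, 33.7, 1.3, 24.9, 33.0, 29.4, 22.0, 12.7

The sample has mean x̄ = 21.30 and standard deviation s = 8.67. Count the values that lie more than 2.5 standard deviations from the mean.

Cutoffs: x̄ ± 2.5s = [-0.375, 42.975].
Every value lies within the cutoffs.

0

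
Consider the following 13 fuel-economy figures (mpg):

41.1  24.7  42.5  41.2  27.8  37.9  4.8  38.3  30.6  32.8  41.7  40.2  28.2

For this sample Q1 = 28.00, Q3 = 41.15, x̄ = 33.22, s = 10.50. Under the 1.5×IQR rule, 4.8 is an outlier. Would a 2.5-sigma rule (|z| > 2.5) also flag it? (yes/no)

yes

z = (4.8 − 33.22) / 10.50 = -2.71.
|z| = 2.71 > 2.5.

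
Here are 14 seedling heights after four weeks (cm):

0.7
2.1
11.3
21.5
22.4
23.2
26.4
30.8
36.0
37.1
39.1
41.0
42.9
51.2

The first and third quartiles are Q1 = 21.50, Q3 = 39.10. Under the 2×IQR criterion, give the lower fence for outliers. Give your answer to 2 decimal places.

IQR = Q3 − Q1 = 39.10 − 21.50 = 17.60.
Lower fence = Q1 − 2·IQR = 21.50 − 35.20 = -13.70.
Upper fence = Q3 + 2·IQR = 39.10 + 35.20 = 74.30.

-13.70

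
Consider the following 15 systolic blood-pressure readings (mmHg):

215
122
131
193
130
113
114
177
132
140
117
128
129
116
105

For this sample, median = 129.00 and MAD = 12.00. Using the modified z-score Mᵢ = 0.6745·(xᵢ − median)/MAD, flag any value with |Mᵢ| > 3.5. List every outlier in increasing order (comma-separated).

|Mᵢ| > 3.5 ⇔ |xᵢ − 129.00| > 3.5·12.00/0.6745 = 62.27.
So outliers lie outside [66.73, 191.27].
193: M = 3.60 → outlier.
215: M = 4.83 → outlier.

193, 215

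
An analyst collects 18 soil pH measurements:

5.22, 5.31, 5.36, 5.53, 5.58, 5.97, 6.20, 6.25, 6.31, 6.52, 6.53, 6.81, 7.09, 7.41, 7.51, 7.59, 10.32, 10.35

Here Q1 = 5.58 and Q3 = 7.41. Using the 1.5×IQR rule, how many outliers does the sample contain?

IQR = 1.83; fences at 5.58 − 2.745 = 2.835 and 7.41 + 2.745 = 10.155.
Outside the cutoffs: 10.32, 10.35.

2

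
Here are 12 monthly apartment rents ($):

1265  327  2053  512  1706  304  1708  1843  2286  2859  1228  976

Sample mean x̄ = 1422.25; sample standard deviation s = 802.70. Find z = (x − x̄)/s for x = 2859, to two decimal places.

z = (2859 − 1422.25) / 802.70 = 1.79.

1.79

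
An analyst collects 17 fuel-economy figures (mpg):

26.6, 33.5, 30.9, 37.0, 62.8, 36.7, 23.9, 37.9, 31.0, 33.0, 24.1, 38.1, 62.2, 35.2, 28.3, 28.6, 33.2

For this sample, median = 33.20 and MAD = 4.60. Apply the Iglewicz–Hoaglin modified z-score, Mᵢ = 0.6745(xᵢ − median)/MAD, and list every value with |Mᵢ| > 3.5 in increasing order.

62.2, 62.8

|Mᵢ| > 3.5 ⇔ |xᵢ − 33.20| > 3.5·4.60/0.6745 = 23.87.
So outliers lie outside [9.33, 57.07].
62.2: M = 4.25 → outlier.
62.8: M = 4.34 → outlier.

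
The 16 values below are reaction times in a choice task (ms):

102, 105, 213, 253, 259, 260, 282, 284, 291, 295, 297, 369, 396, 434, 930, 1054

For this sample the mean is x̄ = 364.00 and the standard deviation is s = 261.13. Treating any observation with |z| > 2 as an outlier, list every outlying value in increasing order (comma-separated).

Cutoffs at x̄ ± 2s: 364.00 ± 2·261.13 = [-158.26, 886.26].
930: z = 2.17, |z| > 2 → outlier.
1054: z = 2.64, |z| > 2 → outlier.
Every other value lies within [-158.26, 886.26].

930, 1054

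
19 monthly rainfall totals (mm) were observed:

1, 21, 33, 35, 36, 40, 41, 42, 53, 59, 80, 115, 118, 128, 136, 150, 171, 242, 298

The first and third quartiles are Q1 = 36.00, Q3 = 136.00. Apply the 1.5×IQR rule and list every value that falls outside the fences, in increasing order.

298

IQR = Q3 − Q1 = 136.00 − 36.00 = 100.00.
Lower fence = Q1 − 1.5·IQR = 36.00 − 150.00 = -114.00.
Upper fence = Q3 + 1.5·IQR = 136.00 + 150.00 = 286.00.
298 > 286.00 → outlier.
All remaining values lie within [-114.00, 286.00].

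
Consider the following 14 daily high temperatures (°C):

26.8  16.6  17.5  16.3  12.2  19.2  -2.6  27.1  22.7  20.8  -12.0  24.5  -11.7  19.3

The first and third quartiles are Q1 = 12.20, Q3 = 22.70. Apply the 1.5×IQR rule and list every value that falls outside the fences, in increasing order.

IQR = Q3 − Q1 = 22.70 − 12.20 = 10.50.
Lower fence = Q1 − 1.5·IQR = 12.20 − 15.75 = -3.55.
Upper fence = Q3 + 1.5·IQR = 22.70 + 15.75 = 38.45.
-12.0 < -3.55 → outlier.
-11.7 < -3.55 → outlier.
All remaining values lie within [-3.55, 38.45].

-12.0, -11.7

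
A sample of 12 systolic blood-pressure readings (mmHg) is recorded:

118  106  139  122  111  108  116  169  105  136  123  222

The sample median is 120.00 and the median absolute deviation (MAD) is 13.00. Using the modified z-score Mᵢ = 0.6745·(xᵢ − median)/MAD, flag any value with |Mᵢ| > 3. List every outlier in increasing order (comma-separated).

|Mᵢ| > 3 ⇔ |xᵢ − 120.00| > 3·13.00/0.6745 = 57.82.
So outliers lie outside [62.18, 177.82].
222: M = 5.29 → outlier.

222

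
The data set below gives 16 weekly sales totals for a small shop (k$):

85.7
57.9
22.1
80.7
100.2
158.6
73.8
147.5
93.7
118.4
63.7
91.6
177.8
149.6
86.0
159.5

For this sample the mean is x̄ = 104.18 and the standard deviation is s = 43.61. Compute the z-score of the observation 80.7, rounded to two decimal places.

-0.54

z = (80.7 − 104.18) / 43.61 = -0.54.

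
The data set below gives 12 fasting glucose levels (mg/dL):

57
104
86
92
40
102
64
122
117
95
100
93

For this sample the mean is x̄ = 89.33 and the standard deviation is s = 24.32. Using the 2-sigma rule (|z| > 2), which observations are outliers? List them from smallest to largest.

40

Cutoffs at x̄ ± 2s: 89.33 ± 2·24.32 = [40.69, 137.97].
40: z = -2.03, |z| > 2 → outlier.
Every other value lies within [40.69, 137.97].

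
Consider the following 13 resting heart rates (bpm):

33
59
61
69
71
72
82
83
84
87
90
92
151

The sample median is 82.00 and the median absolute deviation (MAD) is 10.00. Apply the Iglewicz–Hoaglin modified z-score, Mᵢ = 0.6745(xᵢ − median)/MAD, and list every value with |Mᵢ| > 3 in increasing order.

|Mᵢ| > 3 ⇔ |xᵢ − 82.00| > 3·10.00/0.6745 = 44.48.
So outliers lie outside [37.52, 126.48].
33: M = -3.31 → outlier.
151: M = 4.65 → outlier.

33, 151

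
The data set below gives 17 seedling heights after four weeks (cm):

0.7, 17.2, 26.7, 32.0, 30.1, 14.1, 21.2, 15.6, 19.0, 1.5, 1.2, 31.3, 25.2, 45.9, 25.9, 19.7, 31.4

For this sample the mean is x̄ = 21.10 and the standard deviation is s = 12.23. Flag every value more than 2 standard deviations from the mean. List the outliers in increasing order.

45.9

Cutoffs at x̄ ± 2s: 21.10 ± 2·12.23 = [-3.36, 45.56].
45.9: z = 2.03, |z| > 2 → outlier.
Every other value lies within [-3.36, 45.56].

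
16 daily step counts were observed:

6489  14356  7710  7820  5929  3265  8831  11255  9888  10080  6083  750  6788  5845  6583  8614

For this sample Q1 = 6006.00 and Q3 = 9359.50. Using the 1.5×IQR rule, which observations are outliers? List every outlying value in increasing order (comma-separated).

750

IQR = Q3 − Q1 = 9359.50 − 6006.00 = 3353.50.
Lower fence = Q1 − 1.5·IQR = 6006.00 − 5030.25 = 975.75.
Upper fence = Q3 + 1.5·IQR = 9359.50 + 5030.25 = 14389.75.
750 < 975.75 → outlier.
All remaining values lie within [975.75, 14389.75].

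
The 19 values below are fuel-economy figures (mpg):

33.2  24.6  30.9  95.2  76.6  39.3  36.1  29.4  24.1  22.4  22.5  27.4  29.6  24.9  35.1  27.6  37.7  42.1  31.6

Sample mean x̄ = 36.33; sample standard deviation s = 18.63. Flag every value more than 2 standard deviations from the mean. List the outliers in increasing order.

Cutoffs at x̄ ± 2s: 36.33 ± 2·18.63 = [-0.93, 73.59].
76.6: z = 2.16, |z| > 2 → outlier.
95.2: z = 3.16, |z| > 2 → outlier.
Every other value lies within [-0.93, 73.59].

76.6, 95.2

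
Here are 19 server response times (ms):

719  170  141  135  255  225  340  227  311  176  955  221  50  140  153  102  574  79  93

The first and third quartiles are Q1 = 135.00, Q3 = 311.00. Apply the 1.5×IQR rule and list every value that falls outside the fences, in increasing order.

IQR = Q3 − Q1 = 311.00 − 135.00 = 176.00.
Lower fence = Q1 − 1.5·IQR = 135.00 − 264.00 = -129.00.
Upper fence = Q3 + 1.5·IQR = 311.00 + 264.00 = 575.00.
719 > 575.00 → outlier.
955 > 575.00 → outlier.
All remaining values lie within [-129.00, 575.00].

719, 955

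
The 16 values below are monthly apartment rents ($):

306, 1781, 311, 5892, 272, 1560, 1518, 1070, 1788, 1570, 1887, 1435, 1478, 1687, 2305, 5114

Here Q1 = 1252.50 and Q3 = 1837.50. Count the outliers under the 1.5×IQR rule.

5

IQR = 585.00; fences at 1252.50 − 877.50 = 375.00 and 1837.50 + 877.50 = 2715.00.
Outside the cutoffs: 272, 306, 311, 5114, 5892.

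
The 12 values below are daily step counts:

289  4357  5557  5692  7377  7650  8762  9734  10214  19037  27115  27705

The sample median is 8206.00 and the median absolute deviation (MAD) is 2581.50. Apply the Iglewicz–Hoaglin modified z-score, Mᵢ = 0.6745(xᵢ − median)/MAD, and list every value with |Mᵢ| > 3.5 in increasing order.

|Mᵢ| > 3.5 ⇔ |xᵢ − 8206.00| > 3.5·2581.50/0.6745 = 13395.48.
So outliers lie outside [-5189.48, 21601.48].
27115: M = 4.94 → outlier.
27705: M = 5.09 → outlier.

27115, 27705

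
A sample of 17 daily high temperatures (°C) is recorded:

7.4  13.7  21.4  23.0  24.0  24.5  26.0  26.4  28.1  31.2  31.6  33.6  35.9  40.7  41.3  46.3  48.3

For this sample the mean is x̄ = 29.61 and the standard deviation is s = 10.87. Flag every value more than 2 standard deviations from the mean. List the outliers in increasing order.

Cutoffs at x̄ ± 2s: 29.61 ± 2·10.87 = [7.87, 51.35].
7.4: z = -2.04, |z| > 2 → outlier.
Every other value lies within [7.87, 51.35].

7.4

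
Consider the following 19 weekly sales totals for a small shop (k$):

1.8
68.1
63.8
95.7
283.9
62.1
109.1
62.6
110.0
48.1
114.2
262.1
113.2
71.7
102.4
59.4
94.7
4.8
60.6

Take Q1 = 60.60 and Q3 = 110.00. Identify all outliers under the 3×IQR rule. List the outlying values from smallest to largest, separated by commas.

262.1, 283.9

IQR = Q3 − Q1 = 110.00 − 60.60 = 49.40.
Lower fence = Q1 − 3·IQR = 60.60 − 148.20 = -87.60.
Upper fence = Q3 + 3·IQR = 110.00 + 148.20 = 258.20.
262.1 > 258.20 → outlier.
283.9 > 258.20 → outlier.
All remaining values lie within [-87.60, 258.20].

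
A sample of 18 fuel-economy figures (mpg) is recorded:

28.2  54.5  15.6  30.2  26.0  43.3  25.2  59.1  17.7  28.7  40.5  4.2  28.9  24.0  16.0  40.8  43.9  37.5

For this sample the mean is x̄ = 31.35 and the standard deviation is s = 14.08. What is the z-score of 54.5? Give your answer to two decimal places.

z = (54.5 − 31.35) / 14.08 = 1.64.

1.64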